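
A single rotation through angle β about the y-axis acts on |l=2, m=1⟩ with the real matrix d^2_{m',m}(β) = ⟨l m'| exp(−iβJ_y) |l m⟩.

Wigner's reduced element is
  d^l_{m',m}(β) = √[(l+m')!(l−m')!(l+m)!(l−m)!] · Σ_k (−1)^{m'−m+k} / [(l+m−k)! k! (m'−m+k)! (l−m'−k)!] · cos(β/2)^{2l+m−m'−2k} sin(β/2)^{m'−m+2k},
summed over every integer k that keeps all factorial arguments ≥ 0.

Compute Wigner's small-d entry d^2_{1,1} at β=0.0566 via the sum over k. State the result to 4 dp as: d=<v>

d^2_{1,1}(β=0.0566) via Wigner's sum:
With c≡cos(β/2)=0.999600 and s≡sin(β/2)=0.028296, N=[6·1·6·1]^{1/2}=6.000000
Admissible k: 0..1 (factorial args all ≥0)
  k=0: (−1)^0·6.0000/(6)·0.9996^4·0.0283^0 = +0.998399
  k=1: (−1)^1·6.0000/(2)·0.9996^2·0.0283^2 = -0.002400
d^2_{1,1}(0.0566) = +0.998399 -0.002400 = +0.995999

d=0.9960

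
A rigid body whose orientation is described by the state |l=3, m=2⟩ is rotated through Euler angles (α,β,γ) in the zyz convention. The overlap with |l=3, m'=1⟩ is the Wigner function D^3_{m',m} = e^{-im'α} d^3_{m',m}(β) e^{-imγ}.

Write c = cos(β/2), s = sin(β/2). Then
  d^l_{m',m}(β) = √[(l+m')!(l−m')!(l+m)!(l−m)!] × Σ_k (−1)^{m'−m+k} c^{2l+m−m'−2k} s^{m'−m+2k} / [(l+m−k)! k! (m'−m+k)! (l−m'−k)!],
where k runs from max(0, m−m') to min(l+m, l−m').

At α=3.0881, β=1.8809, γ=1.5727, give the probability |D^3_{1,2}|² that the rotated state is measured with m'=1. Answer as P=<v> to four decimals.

D^3_{1,2}(3.0881,1.8809,1.5727) = e^{-i·1·3.0881}·d^3_{1,2}(1.8809)·e^{-i·2·1.5727}. Compute d first:
With c≡cos(β/2)=0.589425 and s≡sin(β/2)=0.807823, N=[24·2·120·1]^{1/2}=75.894664
The bounds max(0,m−m')=1 and min(l+m,l−m')=2 give 2 terms
  k=1: (−1)^0·75.8947/(24)·0.5894^5·0.8078^1 = +0.181743
  k=2: (−1)^1·75.8947/(12)·0.5894^3·0.8078^3 = -0.682754
d^3_{1,2}(1.8809) = +0.181743 -0.682754 = -0.501011
|D^3_{1,2}|² = |d^3_{1,2}(β)|² = (-0.501011)² = 0.251012 (the z-rotation phases have unit modulus)

P=0.2510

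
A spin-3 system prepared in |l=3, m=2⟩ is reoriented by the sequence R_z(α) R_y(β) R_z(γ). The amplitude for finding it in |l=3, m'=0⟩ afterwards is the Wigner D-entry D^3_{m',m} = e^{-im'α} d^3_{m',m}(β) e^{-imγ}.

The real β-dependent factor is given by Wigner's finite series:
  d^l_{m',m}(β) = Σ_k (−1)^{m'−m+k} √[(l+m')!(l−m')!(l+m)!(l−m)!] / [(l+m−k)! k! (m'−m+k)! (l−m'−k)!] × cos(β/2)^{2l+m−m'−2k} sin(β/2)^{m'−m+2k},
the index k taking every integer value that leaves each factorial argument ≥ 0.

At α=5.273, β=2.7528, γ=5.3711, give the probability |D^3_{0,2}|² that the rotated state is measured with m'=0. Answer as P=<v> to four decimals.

P=0.0332

D^3_{0,2}(5.273,2.7528,5.3711) = e^{-i·0·5.273}·d^3_{0,2}(2.7528)·e^{-i·2·5.3711}. Compute d first:
With c≡cos(β/2)=0.193174 and s≡sin(β/2)=0.981164, N=[6·6·120·1]^{1/2}=65.726707
The bounds max(0,m−m')=2 and min(l+m,l−m')=3 give 2 terms
  k=2: (−1)^0·65.7267/(12)·0.1932^4·0.9812^2 = +0.007342
  k=3: (−1)^1·65.7267/(12)·0.1932^2·0.9812^4 = -0.189420
d^3_{0,2}(2.7528) = +0.007342 -0.189420 = -0.182078
|D^3_{0,2}|² = |d^3_{0,2}(β)|² = (-0.182078)² = 0.033152 (the z-rotation phases have unit modulus)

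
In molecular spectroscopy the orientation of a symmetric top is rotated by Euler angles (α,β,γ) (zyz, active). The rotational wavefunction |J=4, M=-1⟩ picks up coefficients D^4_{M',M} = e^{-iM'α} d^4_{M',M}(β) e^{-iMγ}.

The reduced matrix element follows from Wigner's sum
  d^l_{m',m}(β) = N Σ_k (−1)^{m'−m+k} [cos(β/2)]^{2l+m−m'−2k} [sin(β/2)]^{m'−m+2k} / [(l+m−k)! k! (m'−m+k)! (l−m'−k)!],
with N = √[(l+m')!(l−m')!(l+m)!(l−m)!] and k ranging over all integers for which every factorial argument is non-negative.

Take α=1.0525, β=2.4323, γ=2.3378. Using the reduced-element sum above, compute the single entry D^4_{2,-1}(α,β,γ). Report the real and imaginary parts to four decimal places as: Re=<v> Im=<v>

Re=-0.3447 Im=-0.0817

D^4_{2,-1}(1.0525,2.4323,2.3378) = e^{-i·2·1.0525}·d^4_{2,-1}(2.4323)·e^{-i·-1·2.3378}. Compute d first:
c=cos(2.4323/2)=0.347259, s=sin(2.4323/2)=0.937769; N=√[720·2·6·120]=1018.233765
The bounds max(0,m−m')=0 and min(l+m,l−m')=2 give 3 terms
  k=0: (−1)^3·1018.2338/(72)·0.3473^5·0.9378^3 = -0.058894
  k=1: (−1)^4·1018.2338/(48)·0.3473^3·0.9378^5 = +0.644237
  k=2: (−1)^5·1018.2338/(240)·0.3473^1·0.9378^7 = -0.939640
d^4_{2,-1}(2.4323) = -0.058894 +0.644237 -0.939640 = -0.354297
D = (-0.509156-0.860674i)·(-0.354297)·(-0.693981+0.719993i) = -0.344739-0.081737i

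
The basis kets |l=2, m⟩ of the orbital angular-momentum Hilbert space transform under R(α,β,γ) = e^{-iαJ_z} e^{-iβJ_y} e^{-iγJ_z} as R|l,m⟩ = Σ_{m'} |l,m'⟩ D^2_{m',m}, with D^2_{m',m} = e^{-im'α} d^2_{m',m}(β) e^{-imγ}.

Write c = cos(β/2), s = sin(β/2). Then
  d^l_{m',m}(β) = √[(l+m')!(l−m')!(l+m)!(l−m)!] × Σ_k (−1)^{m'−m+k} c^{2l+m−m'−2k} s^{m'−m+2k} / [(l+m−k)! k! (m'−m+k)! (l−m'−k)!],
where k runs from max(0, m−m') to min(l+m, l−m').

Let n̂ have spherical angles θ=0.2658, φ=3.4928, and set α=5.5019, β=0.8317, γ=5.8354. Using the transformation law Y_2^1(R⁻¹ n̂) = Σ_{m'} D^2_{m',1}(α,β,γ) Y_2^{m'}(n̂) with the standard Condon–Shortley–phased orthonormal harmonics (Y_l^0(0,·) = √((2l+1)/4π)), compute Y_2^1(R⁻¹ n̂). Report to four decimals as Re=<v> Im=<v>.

Need the full column D^2_{m',1} for m'=−2..2 at α=5.5019, β=0.8317, γ=5.8354.
cos(β/2)=0.914773, sin(β/2)=0.403968
d^2_{-2,1}: single k=3 term ⇒ +0.120610;  D = +0.053113-0.108286i
d^2_{-1,1}: k∈[2..3] ⇒ +0.409677 -0.026631 = +0.383046;  D = +0.361941-0.125391i
d^2_{0,1}: k∈[1..2] ⇒ +0.757465 -0.147716 = +0.609749;  D = +0.549632+0.264003i
d^2_{1,1}: k∈[0..1] ⇒ +0.700251 -0.409677 = +0.290574;  D = +0.097375+0.273773i
d^2_{2,1}: single k=0 term ⇒ -0.618468;  D = +0.263183-0.559676i
Y_2^{m'}(θ=0.2658,φ=3.4928) and Σ D·Y over m':
  (+0.0531-0.1083i)·(+0.0203-0.0172i)  (+0.3619-0.1254i)·(-0.1839+0.0674i)  (+0.5496+0.2640i)·(+0.5655+0.0000i)  (+0.0974+0.2738i)·(+0.1839+0.0674i)  (+0.2632-0.5597i)·(+0.0203+0.0172i)
Y_2^1(R⁻¹ n̂) = +0.266385+0.243650i

Re=0.2664 Im=0.2437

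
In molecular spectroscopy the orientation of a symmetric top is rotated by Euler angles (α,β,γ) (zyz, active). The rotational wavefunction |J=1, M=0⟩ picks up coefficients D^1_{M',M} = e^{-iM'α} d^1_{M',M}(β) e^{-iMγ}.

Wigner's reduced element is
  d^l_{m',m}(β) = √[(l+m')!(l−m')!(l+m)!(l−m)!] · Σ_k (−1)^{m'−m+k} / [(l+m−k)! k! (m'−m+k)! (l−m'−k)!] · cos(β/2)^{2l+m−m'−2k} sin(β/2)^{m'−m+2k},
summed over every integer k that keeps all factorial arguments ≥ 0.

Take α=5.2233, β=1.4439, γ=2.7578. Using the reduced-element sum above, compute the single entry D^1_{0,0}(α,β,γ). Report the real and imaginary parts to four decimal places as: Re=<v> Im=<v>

Re=0.1266 Im=0.0000

Split into d^1_{0,0}(β=1.4439) × two z-phases.
c=cos(1.4439/2)=0.750519, s=sin(1.4439/2)=0.660849; N=√[1·1·1·1]=1.000000
k∈{0,1} keeps every argument non-negative
  k=0: (−1)^0·1.0000/(1)·0.7505^2·0.6608^0 = +0.563278
  k=1: (−1)^1·1.0000/(1)·0.7505^0·0.6608^2 = -0.436722
d^1_{0,0}(1.4439) = +0.563278 -0.436722 = +0.126556
Phases: e^{-i·(0)·5.2233}=+1.000000+0.000000i, e^{-i·(0)·2.7578}=+1.000000+0.000000i ⇒ D=+0.126556+0.000000i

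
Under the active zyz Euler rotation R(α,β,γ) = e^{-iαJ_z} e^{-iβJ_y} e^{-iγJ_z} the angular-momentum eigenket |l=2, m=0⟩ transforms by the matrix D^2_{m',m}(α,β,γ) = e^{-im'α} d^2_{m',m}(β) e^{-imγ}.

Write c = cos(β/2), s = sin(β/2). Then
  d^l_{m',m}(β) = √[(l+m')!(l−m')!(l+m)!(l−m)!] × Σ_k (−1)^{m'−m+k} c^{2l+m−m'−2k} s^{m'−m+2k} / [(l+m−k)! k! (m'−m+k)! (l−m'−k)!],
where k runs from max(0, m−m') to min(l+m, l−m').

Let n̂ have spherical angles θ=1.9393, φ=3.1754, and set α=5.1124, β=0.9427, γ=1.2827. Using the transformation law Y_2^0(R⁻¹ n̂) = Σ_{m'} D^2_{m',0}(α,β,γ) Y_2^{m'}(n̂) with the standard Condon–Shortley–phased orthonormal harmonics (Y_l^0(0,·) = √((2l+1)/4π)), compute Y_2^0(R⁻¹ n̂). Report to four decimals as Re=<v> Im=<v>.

Need the full column D^2_{m',0} for m'=−2..2 at α=5.1124, β=0.9427, γ=1.2827.
cos(β/2)=0.890956, sin(β/2)=0.454089
d^2_{-2,0}: single k=2 term ⇒ +0.400932;  D = -0.279326-0.287617i
d^2_{-1,0}: k∈[1..2] ⇒ +0.786658 -0.204341 = +0.582317;  D = +0.226771-0.536347i
d^2_{0,0}: k∈[0..2] ⇒ +0.630123 -0.654720 +0.042517 = +0.017920;  D = +0.017920+0.000000i
d^2_{1,0}: k∈[0..1] ⇒ -0.786658 +0.204341 = -0.582317;  D = -0.226771-0.536347i
d^2_{2,0}: single k=0 term ⇒ +0.400932;  D = -0.279326+0.287617i
Y_2^{m'}(θ=1.9393,φ=3.1754) and Σ D·Y over m':
  (-0.2793-0.2876i)·(+0.3354-0.0227i)  (+0.2268-0.5363i)·(+0.2595-0.0088i)  (+0.0179+0.0000i)·(-0.1926+0.0000i)  (-0.2268-0.5363i)·(-0.2595-0.0088i)  (-0.2793+0.2876i)·(+0.3354+0.0227i)
Y_2^0(R⁻¹ n̂) = -0.095617+0.000000i

Re=-0.0956 Im=0.0000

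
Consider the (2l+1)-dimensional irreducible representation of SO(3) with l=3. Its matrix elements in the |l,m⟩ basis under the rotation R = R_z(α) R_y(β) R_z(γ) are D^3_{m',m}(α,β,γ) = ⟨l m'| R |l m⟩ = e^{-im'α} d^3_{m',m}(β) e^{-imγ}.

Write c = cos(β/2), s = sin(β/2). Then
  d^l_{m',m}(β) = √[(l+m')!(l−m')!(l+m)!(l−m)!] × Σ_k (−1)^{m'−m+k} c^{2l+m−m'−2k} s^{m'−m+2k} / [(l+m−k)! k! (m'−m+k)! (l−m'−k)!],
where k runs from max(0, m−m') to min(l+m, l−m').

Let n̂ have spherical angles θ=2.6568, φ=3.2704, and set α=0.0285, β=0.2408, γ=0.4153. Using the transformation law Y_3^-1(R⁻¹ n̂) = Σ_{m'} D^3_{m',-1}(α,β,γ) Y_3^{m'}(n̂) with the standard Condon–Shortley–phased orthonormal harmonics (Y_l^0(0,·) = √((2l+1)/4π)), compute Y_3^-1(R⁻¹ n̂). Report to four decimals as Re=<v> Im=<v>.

Need the full column D^3_{m',-1} for m'=−3..3 at α=0.0285, β=0.2408, γ=0.4153.
cos(β/2)=0.992761, sin(β/2)=0.120109
d^3_{-3,-1}: single k=2 term ⇒ +0.054272;  D = +0.047607+0.026058i
d^3_{-2,-1}: k∈[1..2] ⇒ +0.366268 -0.010722 = +0.355546;  D = +0.316622+0.161751i
d^3_{-1,-1}: k∈[0..2] ⇒ +0.957343 -0.112104 +0.001231 = +0.846469;  D = +0.764469+0.363452i
d^3_{0,-1}: k∈[0..2] ⇒ -0.401227 +0.017619 -0.000086 = -0.383694;  D = -0.351078-0.154807i
d^3_{1,-1}: k∈[0..2] ⇒ +0.084078 -0.001641 +0.000003 = +0.082440;  D = +0.076350+0.031099i
d^3_{2,-1}: k∈[0..1] ⇒ -0.010722 +0.000078 = -0.010644;  D = -0.009968-0.003733i
d^3_{3,-1}: single k=0 term ⇒ +0.000794;  D = +0.000752+0.000257i
Y_3^{m'}(θ=2.6568,φ=3.2704) and Σ D·Y over m':
  (+0.0476+0.0261i)·(-0.0391+0.0159i)  (+0.3166+0.1618i)·(-0.1899+0.0500i)  (+0.7645+0.3635i)·(-0.4353+0.0564i)  (-0.3511-0.1548i)·(-0.3018+0.0000i)  (+0.0763+0.0311i)·(+0.4353+0.0564i)  (-0.0100-0.0037i)·(-0.1899-0.0500i)  (+0.0008+0.0003i)·(+0.0391+0.0159i)
Y_3^-1(R⁻¹ n̂) = -0.284556-0.064441i

Re=-0.2846 Im=-0.0644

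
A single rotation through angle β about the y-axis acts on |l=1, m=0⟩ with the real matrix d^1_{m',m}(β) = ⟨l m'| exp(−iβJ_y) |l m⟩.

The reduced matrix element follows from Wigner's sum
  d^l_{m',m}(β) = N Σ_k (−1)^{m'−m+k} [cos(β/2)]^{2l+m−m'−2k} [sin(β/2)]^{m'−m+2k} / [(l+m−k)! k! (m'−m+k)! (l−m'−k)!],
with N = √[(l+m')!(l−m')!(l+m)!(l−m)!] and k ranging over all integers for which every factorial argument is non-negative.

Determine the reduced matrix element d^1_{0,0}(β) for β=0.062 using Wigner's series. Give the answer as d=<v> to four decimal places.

d^1_{0,0}(β=0.062) via Wigner's sum:
With c≡cos(β/2)=0.999520 and s≡sin(β/2)=0.030995, N=[1·1·1·1]^{1/2}=1.000000
The bounds max(0,m−m')=0 and min(l+m,l−m')=1 give 2 terms
  k=0: (−1)^0·1.0000/(1)·0.9995^2·0.0310^0 = +0.999039
  k=1: (−1)^1·1.0000/(1)·0.9995^0·0.0310^2 = -0.000961
d^1_{0,0}(0.062) = +0.999039 -0.000961 = +0.998079

d=0.9981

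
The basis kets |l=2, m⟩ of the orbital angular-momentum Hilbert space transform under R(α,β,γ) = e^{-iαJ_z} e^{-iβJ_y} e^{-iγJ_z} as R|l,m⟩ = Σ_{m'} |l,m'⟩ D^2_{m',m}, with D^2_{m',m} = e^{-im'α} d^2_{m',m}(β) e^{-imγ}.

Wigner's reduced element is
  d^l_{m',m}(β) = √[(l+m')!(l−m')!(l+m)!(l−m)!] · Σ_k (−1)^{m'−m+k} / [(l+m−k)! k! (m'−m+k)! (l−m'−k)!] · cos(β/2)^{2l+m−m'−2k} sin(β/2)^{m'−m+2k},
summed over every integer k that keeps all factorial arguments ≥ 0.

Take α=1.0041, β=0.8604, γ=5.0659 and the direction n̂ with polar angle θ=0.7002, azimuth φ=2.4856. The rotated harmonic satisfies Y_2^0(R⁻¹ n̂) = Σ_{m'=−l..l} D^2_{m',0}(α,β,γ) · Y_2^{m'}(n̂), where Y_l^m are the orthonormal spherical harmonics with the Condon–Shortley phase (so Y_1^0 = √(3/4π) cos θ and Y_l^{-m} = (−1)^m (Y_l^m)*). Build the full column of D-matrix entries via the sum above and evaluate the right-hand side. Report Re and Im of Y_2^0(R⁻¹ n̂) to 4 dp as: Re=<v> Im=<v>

Need the full column D^2_{m',0} for m'=−2..2 at α=1.0041, β=0.8604, γ=5.0659.
cos(β/2)=0.908882, sin(β/2)=0.417053
d^2_{-2,0}: single k=2 term ⇒ +0.351943;  D = -0.149079+0.318809i
d^2_{-1,0}: k∈[1..2] ⇒ +0.766990 -0.161494 = +0.605496;  D = +0.325059+0.510844i
d^2_{0,0}: k∈[0..2] ⇒ +0.682387 -0.574721 +0.030253 = +0.137919;  D = +0.137919+0.000000i
d^2_{1,0}: k∈[0..1] ⇒ -0.766990 +0.161494 = -0.605496;  D = -0.325059+0.510844i
d^2_{2,0}: single k=0 term ⇒ +0.351943;  D = -0.149079-0.318809i
Y_2^{m'}(θ=0.7002,φ=2.4856) and Σ D·Y over m':
  (-0.1491+0.3188i)·(+0.0410+0.1550i)  (+0.3251+0.5108i)·(-0.3017-0.2322i)  (+0.1379+0.0000i)·(+0.2379+0.0000i)  (-0.3251+0.5108i)·(+0.3017-0.2322i)  (-0.1491-0.3188i)·(+0.0410-0.1550i)
Y_2^0(R⁻¹ n̂) = -0.037174-0.000000i

Re=-0.0372 Im=0.0000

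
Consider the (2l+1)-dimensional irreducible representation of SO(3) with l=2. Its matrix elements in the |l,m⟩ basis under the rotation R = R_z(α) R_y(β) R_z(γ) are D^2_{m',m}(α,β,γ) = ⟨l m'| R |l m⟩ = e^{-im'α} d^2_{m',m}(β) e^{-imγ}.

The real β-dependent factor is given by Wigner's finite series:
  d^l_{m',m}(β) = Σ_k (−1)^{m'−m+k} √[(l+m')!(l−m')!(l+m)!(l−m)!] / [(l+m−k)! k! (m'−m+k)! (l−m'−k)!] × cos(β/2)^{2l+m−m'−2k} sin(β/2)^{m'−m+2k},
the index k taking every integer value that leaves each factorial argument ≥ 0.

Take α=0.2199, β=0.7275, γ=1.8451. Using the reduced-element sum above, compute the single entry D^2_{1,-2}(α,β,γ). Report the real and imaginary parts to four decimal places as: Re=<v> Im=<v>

Re=0.0797 Im=0.0272

First d^2_{1,-2}(β=0.7275), then the phase factors e^{-i(1)α} and e^{-i(-2)γ}:
Half-angle: c=0.934569, s=0.355781. N=√(6·1·1·24)=12.000000
Admissible k: 0..0 (factorial args all ≥0)
  k=0: (−1)^3·12.0000/(6)·0.9346^1·0.3558^3 = -0.084177
d^2_{1,-2}(0.7275) = -0.084177
Attach z-rotation phases: D = e^{-i(1)(0.2199)}·(-0.084177)·e^{-i(-2)(1.8451)} = +0.079670+0.027174i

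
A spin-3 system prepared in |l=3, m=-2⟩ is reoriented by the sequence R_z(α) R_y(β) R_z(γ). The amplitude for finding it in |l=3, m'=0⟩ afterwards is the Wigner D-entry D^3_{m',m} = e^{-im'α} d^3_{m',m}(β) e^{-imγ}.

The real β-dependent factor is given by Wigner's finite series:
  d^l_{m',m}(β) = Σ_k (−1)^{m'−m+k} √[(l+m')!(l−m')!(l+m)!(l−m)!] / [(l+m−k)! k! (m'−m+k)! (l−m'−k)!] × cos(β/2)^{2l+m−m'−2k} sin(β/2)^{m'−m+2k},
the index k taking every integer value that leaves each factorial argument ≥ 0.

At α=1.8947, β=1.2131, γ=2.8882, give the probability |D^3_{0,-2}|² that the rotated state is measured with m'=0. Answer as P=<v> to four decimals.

P=0.1769

First d^3_{0,-2}(β=1.2131), then the phase factors e^{-i(0)α} and e^{-i(-2)γ}:
Half-angle: c=0.821620, s=0.570036. N=√(6·6·1·120)=65.726707
The bounds max(0,m−m')=0 and min(l+m,l−m')=1 give 2 terms
  k=0: (−1)^2·65.7267/(12)·0.8216^4·0.5700^2 = +0.811052
  k=1: (−1)^3·65.7267/(12)·0.8216^2·0.5700^4 = -0.390402
d^3_{0,-2}(1.2131) = +0.811052 -0.390402 = +0.420650
|D^3_{0,-2}|² = |d^3_{0,-2}(β)|² = (+0.420650)² = 0.176946 (the z-rotation phases have unit modulus)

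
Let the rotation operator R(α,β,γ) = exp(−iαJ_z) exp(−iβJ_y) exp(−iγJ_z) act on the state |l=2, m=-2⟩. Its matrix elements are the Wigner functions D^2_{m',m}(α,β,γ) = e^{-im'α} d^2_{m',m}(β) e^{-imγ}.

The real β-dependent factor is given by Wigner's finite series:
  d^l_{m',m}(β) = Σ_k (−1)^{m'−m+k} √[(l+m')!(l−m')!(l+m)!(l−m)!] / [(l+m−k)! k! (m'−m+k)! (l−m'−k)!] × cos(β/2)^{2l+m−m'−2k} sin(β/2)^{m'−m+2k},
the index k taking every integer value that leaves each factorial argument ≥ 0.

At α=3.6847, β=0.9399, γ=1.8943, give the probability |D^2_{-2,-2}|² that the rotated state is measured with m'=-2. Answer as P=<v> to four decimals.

D^2_{-2,-2}(3.6847,0.9399,1.8943) = e^{-i·-2·3.6847}·d^2_{-2,-2}(0.9399)·e^{-i·-2·1.8943}. Compute d first:
With c≡cos(β/2)=0.891591 and s≡sin(β/2)=0.452842, N=[1·24·1·24]^{1/2}=24.000000
Admissible k: 0..0 (factorial args all ≥0)
  k=0: (−1)^0·24.0000/(24)·0.8916^4·0.4528^0 = +0.631921
d^2_{-2,-2}(0.9399) = +0.631921
|D^2_{-2,-2}|² = |d^2_{-2,-2}(β)|² = (+0.631921)² = 0.399324 (the z-rotation phases have unit modulus)

P=0.3993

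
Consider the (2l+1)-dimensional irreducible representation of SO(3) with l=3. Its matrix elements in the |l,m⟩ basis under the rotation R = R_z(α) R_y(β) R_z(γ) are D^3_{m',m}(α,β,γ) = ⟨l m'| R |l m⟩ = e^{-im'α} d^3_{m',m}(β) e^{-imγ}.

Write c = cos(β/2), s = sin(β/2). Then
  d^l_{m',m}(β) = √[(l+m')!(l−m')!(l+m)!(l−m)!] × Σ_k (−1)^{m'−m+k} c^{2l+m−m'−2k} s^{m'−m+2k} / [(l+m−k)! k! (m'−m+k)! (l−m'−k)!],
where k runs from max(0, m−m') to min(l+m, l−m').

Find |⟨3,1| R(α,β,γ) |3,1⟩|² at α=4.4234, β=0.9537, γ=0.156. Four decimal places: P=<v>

D^3_{1,1}(4.4234,0.9537,0.156) = e^{-i·1·4.4234}·d^3_{1,1}(0.9537)·e^{-i·1·0.156}. Compute d first:
Half-angle: c=0.888445, s=0.458983. N=√(24·2·24·2)=48.000000
k: max(0,(1)−(1))=0 … min(3+(1),3−(1))=2
  k=0: (−1)^0·48.0000/(48)·0.8884^6·0.4590^0 = +0.491794
  k=1: (−1)^1·48.0000/(6)·0.8884^4·0.4590^2 = -1.050039
  k=2: (−1)^2·48.0000/(8)·0.8884^2·0.4590^4 = +0.210183
d^3_{1,1}(0.9537) = +0.491794 -1.050039 +0.210183 = -0.348061
|D^3_{1,1}|² = |d^3_{1,1}(β)|² = (-0.348061)² = 0.121146 (the z-rotation phases have unit modulus)

P=0.1211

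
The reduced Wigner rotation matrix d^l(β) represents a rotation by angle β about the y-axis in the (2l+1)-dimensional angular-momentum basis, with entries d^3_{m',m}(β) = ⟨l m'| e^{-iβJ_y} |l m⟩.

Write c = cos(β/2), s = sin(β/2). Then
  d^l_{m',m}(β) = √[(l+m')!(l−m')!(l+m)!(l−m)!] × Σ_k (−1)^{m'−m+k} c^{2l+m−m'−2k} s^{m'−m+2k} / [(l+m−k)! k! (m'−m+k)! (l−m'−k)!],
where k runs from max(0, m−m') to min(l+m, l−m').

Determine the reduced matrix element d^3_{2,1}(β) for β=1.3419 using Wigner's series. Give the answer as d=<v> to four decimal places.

d=0.1508

d^3_{2,1}(β=1.3419) via Wigner's sum:
c=cos(1.3419/2)=0.783231, s=sin(1.3419/2)=0.621730; N=√[120·1·24·2]=75.894664
The bounds max(0,m−m')=0 and min(l+m,l−m')=1 give 2 terms
  k=0: (−1)^1·75.8947/(24)·0.7832^5·0.6217^1 = -0.579499
  k=1: (−1)^2·75.8947/(12)·0.7832^3·0.6217^3 = +0.730309
d^3_{2,1}(1.3419) = -0.579499 +0.730309 = +0.150810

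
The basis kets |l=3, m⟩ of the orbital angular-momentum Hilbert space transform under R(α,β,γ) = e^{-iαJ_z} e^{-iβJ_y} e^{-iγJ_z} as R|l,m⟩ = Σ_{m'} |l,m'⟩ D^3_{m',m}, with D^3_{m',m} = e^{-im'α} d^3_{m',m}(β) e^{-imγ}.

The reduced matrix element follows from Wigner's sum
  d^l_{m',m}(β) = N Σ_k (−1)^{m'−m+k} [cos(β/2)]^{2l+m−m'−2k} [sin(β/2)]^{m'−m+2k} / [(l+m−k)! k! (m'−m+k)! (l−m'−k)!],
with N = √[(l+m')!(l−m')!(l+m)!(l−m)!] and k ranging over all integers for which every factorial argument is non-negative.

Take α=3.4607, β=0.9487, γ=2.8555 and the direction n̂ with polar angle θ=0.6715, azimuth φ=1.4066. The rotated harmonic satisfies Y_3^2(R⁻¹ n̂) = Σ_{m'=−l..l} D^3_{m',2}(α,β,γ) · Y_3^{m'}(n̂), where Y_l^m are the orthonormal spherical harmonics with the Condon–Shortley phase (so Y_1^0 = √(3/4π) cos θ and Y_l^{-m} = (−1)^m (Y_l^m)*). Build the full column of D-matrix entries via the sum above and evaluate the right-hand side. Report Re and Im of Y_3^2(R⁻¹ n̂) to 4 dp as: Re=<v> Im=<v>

Re=-0.0432 Im=0.2107

Need the full column D^3_{m',2} for m'=−3..3 at α=3.4607, β=0.9487, γ=2.8555.
cos(β/2)=0.889590, sin(β/2)=0.456760
d^3_{-3,2}: single k=5 term ⇒ +0.043322;  D = -0.001788-0.043285i
d^3_{-2,2}: k∈[4..5] ⇒ +0.172228 -0.009081 = +0.163147;  D = +0.057533+0.152666i
d^3_{-1,2}: k∈[3..4] ⇒ +0.424292 -0.055928 = +0.368363;  D = -0.231482-0.286544i
d^3_{0,2}: k∈[2..3] ⇒ +0.715643 -0.188666 = +0.526977;  D = +0.443040+0.285343i
d^3_{1,2}: k∈[1..2] ⇒ +0.804706 -0.424292 = +0.380415;  D = -0.368297-0.095250i
d^3_{2,2}: k∈[0..1] ⇒ +0.495609 -0.653290 = -0.157681;  D = -0.157338+0.010404i
d^3_{3,2}: single k=0 term ⇒ -0.623323;  D = +0.577663-0.234174i
Y_3^{m'}(θ=0.6715,φ=1.4066) and Σ D·Y over m':
  (-0.0018-0.0433i)·(-0.0475+0.0885i)  (+0.0575+0.1527i)·(-0.2932-0.0999i)  (-0.2315-0.2865i)·(+0.0679-0.4095i)  (+0.4430+0.2853i)·(+0.0189+0.0000i)  (-0.3683-0.0953i)·(-0.0679-0.4095i)  (-0.1573+0.0104i)·(-0.2932+0.0999i)  (+0.5777-0.2342i)·(+0.0475+0.0885i)
Y_3^2(R⁻¹ n̂) = -0.043151+0.210683i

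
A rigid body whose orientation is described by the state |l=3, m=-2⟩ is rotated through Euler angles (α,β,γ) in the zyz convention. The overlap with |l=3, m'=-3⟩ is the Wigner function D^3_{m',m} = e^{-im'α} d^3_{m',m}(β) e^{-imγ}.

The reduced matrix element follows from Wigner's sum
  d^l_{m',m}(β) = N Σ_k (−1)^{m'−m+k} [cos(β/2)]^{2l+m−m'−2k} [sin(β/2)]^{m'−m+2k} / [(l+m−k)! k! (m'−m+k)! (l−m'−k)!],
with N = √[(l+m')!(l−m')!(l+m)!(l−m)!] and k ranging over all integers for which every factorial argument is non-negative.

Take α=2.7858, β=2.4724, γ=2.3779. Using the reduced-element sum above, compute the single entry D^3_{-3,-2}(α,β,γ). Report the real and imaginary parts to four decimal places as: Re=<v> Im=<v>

Re=0.0075 Im=0.0046

D^3_{-3,-2}(2.7858,2.4724,2.3779) = e^{-i·-3·2.7858}·d^3_{-3,-2}(2.4724)·e^{-i·-2·2.3779}. Compute d first:
Half-angle: c=0.328388, s=0.944543. N=√(1·720·1·120)=293.938769
k: max(0,(-2)−(-3))=1 … min(3+(-2),3−(-3))=1
  k=1: (−1)^0·293.9388/(120)·0.3284^5·0.9445^1 = +0.008836
d^3_{-3,-2}(2.4724) = +0.008836
Attach z-rotation phases: D = e^{-i(-3)(2.7858)}·(+0.008836)·e^{-i(-2)(2.3779)} = +0.007547+0.004594i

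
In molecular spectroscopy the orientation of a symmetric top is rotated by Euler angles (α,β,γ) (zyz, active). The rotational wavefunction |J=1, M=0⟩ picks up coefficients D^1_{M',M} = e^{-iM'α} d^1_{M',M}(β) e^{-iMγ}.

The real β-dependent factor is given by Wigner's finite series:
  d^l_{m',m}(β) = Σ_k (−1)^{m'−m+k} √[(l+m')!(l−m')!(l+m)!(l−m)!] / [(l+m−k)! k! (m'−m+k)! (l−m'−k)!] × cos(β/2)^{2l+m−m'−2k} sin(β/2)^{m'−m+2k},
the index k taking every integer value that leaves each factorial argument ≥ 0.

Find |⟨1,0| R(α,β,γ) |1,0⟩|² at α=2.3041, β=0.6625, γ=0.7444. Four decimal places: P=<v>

First d^1_{0,0}(β=0.6625), then the phase factors e^{-i(0)α} and e^{-i(0)γ}:
Half-angle: c=0.945637, s=0.325225. N=√(1·1·1·1)=1.000000
The bounds max(0,m−m')=0 and min(l+m,l−m')=1 give 2 terms
  k=0: (−1)^0·1.0000/(1)·0.9456^2·0.3252^0 = +0.894228
  k=1: (−1)^1·1.0000/(1)·0.9456^0·0.3252^2 = -0.105772
d^1_{0,0}(0.6625) = +0.894228 -0.105772 = +0.788457
|D^1_{0,0}|² = |d^1_{0,0}(β)|² = (+0.788457)² = 0.621664 (the z-rotation phases have unit modulus)

P=0.6217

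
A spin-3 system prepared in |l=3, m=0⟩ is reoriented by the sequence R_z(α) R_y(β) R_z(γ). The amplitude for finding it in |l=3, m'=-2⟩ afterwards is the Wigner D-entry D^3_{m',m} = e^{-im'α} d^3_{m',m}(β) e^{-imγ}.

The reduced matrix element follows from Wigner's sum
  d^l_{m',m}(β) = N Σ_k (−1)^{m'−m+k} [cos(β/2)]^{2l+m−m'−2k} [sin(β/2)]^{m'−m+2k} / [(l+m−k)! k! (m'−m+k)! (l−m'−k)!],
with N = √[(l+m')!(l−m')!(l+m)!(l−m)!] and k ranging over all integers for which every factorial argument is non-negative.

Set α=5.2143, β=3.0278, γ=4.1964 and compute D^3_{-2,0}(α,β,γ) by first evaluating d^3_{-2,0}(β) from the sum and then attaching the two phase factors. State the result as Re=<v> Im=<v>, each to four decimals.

Re=0.0094 Im=0.0148

First d^3_{-2,0}(β=3.0278), then the phase factors e^{-i(-2)α} and e^{-i(0)γ}:
c=cos(3.0278/2)=0.056866, s=sin(3.0278/2)=0.998382; N=√[1·120·6·6]=65.726707
k: max(0,(0)−(-2))=2 … min(3+(0),3−(-2))=3
  k=2: (−1)^0·65.7267/(12)·0.0569^4·0.9984^2 = +0.000057
  k=3: (−1)^1·65.7267/(12)·0.0569^2·0.9984^4 = -0.017597
d^3_{-2,0}(3.0278) = +0.000057 -0.017597 = -0.017540
Attach z-rotation phases: D = e^{-i(-2)(5.2143)}·(-0.017540)·e^{-i(0)(4.1964)} = +0.009421+0.014796i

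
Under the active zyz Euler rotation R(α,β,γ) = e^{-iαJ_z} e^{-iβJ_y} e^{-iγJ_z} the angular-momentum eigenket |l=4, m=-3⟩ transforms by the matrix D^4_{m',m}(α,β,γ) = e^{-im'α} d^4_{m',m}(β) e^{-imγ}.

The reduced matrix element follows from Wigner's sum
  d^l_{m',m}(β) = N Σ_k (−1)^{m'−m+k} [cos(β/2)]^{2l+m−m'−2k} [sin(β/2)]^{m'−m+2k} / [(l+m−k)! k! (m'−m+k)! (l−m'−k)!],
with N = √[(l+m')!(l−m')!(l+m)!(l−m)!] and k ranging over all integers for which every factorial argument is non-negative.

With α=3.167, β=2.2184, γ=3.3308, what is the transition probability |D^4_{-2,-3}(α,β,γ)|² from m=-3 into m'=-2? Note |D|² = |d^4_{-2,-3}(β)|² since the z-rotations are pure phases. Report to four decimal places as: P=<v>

First d^4_{-2,-3}(β=2.2184), then the phase factors e^{-i(-2)α} and e^{-i(-3)γ}:
With c≡cos(β/2)=0.445378 and s≡sin(β/2)=0.895343, N=[2·720·1·5040]^{1/2}=2693.993318
k: max(0,(-3)−(-2))=0 … min(4+(-3),4−(-2))=1
  k=0: (−1)^1·2693.9933/(720)·0.4454^7·0.8953^1 = -0.011645
  k=1: (−1)^2·2693.9933/(240)·0.4454^5·0.8953^3 = +0.141188
d^4_{-2,-3}(2.2184) = -0.011645 +0.141188 = +0.129542
|D^4_{-2,-3}|² = |d^4_{-2,-3}(β)|² = (+0.129542)² = 0.016781 (the z-rotation phases have unit modulus)

P=0.0168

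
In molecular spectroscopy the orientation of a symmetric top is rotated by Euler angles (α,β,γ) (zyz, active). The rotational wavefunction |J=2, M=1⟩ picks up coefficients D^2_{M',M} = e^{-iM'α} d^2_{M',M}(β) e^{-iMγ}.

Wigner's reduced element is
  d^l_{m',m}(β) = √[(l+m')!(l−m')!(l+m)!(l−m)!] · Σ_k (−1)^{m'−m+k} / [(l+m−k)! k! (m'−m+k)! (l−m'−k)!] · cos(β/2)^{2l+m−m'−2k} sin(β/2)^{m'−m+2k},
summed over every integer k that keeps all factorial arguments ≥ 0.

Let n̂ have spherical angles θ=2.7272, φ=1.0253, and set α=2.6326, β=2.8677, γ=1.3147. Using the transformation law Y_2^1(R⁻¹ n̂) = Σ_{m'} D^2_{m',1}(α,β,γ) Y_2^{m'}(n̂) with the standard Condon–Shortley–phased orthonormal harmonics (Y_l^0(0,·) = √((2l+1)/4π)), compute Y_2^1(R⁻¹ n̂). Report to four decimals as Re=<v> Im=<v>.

Re=0.2189 Im=0.2407

Need the full column D^2_{m',1} for m'=−2..2 at α=2.6326, β=2.8677, γ=1.3147.
cos(β/2)=0.136519, sin(β/2)=0.990637
d^2_{-2,1}: single k=3 term ⇒ +0.265440;  D = -0.183230-0.192055i
d^2_{-1,1}: k∈[2..3] ⇒ +0.054870 -0.963073 = -0.908203;  D = -0.227241-0.879314i
d^2_{0,1}: k∈[1..2] ⇒ +0.006174 -0.325096 = -0.318922;  D = -0.080785+0.308521i
d^2_{1,1}: k∈[0..1] ⇒ +0.000347 -0.054870 = -0.054523;  D = +0.037762-0.039328i
d^2_{2,1}: single k=0 term ⇒ -0.005041;  D = -0.004821+0.001474i
Y_2^{m'}(θ=2.7272,φ=1.0253) and Σ D·Y over m':
  (-0.1832-0.1921i)·(-0.0289-0.0555i)  (-0.2272-0.8793i)·(-0.1477+0.2434i)  (-0.0808+0.3085i)·(+0.4774+0.0000i)  (+0.0378-0.0393i)·(+0.1477+0.2434i)  (-0.0048+0.0015i)·(-0.0289+0.0555i)
Y_2^1(R⁻¹ n̂) = +0.218869+0.240676i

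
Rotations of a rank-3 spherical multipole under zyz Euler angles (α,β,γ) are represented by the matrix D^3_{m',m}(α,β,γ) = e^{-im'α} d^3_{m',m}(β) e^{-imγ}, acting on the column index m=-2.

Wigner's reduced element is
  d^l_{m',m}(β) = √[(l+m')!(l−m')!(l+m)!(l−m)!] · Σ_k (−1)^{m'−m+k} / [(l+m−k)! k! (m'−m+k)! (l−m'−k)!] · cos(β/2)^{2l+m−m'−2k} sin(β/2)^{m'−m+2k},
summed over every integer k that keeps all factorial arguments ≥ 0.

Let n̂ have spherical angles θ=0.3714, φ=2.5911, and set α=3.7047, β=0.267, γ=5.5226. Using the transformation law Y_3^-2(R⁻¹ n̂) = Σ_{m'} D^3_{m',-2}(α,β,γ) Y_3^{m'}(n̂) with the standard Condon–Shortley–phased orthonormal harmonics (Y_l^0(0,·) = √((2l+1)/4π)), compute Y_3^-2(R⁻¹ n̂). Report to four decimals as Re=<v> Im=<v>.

Need the full column D^3_{m',-2} for m'=−3..3 at α=3.7047, β=0.267, γ=5.5226.
cos(β/2)=0.991102, sin(β/2)=0.133104
d^3_{-3,-2}: single k=1 term ⇒ +0.311787;  D = -0.307390-0.052181i
d^3_{-2,-2}: k∈[0..1] ⇒ +0.947786 -0.085472 = +0.862314;  D = +0.795928-0.331790i
d^3_{-1,-2}: k∈[0..1] ⇒ -0.402515 +0.014520 = -0.387996;  D = +0.223138-0.317411i
d^3_{0,-2}: k∈[0..1] ⇒ +0.093630 -0.001689 = +0.091941;  D = +0.004561-0.091828i
d^3_{1,-2}: k∈[0..1] ⇒ -0.014520 +0.000131 = -0.014389;  D = -0.007068-0.012533i
d^3_{2,-2}: k∈[0..1] ⇒ +0.001542 -0.000006 = +0.001536;  D = -0.001352-0.000729i
d^3_{3,-2}: single k=0 term ⇒ -0.000101;  D = -0.000101+0.000007i
Y_3^{m'}(θ=0.3714,φ=2.5911) and Σ D·Y over m':
  (-0.3074-0.0522i)·(+0.0016-0.0199i)  (+0.7959-0.3318i)·(+0.0568+0.1118i)  (+0.2231-0.3174i)·(-0.3340-0.2050i)  (+0.0046-0.0918i)·(+0.4665+0.0000i)  (-0.0071-0.0125i)·(+0.3340-0.2050i)  (-0.0014-0.0007i)·(+0.0568-0.1118i)  (-0.0001+0.0000i)·(-0.0016-0.0199i)
Y_3^-2(R⁻¹ n̂) = -0.061794+0.091016i

Re=-0.0618 Im=0.0910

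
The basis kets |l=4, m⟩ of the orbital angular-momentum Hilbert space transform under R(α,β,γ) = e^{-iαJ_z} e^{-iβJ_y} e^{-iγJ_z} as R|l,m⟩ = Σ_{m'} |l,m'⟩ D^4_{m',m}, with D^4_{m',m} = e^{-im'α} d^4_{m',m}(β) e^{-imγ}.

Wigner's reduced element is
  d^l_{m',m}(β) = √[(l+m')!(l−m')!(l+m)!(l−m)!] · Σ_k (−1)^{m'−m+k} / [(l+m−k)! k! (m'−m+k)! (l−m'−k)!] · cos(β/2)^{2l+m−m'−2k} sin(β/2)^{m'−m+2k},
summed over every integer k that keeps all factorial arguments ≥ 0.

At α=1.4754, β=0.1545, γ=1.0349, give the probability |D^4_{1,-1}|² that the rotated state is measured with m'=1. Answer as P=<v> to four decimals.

P=0.0033

First d^4_{1,-1}(β=0.1545), then the phase factors e^{-i(1)α} and e^{-i(-1)γ}:
Half-angle: c=0.997018, s=0.077173. N=√(120·6·6·120)=720.000000
k∈{0,1,2,3} keeps every argument non-negative
  k=0: (−1)^2·720.0000/(72)·0.9970^6·0.0772^2 = +0.058499
  k=1: (−1)^3·720.0000/(24)·0.9970^4·0.0772^4 = -0.001051
  k=2: (−1)^4·720.0000/(48)·0.9970^2·0.0772^6 = +0.000003
  k=3: (−1)^5·720.0000/(720)·0.9970^0·0.0772^8 = -0.000000
d^4_{1,-1}(0.1545) = +0.058499 -0.001051 +0.000003 -0.000000 = +0.057451
|D^4_{1,-1}|² = |d^4_{1,-1}(β)|² = (+0.057451)² = 0.003301 (the z-rotation phases have unit modulus)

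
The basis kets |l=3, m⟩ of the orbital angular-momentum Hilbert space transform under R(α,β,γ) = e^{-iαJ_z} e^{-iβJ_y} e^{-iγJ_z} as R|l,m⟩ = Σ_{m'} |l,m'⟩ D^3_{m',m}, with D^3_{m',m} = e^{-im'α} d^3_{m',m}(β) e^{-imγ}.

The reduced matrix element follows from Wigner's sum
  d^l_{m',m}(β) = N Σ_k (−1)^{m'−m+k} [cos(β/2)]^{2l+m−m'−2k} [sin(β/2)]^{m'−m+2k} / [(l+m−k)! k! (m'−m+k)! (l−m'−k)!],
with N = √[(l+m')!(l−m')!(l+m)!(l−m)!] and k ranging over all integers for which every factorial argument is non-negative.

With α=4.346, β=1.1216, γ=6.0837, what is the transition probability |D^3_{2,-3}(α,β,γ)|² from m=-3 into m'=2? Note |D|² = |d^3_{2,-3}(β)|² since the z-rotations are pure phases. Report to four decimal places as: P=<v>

D^3_{2,-3}(4.346,1.1216,6.0837) = e^{-i·2·4.346}·d^3_{2,-3}(1.1216)·e^{-i·-3·6.0837}. Compute d first:
Half-angle: c=0.846830, s=0.531864. N=√(120·1·1·720)=293.938769
k∈{0} keeps every argument non-negative
  k=0: (−1)^5·293.9388/(120)·0.8468^1·0.5319^5 = -0.088282
d^3_{2,-3}(1.1216) = -0.088282
|D^3_{2,-3}|² = |d^3_{2,-3}(β)|² = (-0.088282)² = 0.007794 (the z-rotation phases have unit modulus)

P=0.0078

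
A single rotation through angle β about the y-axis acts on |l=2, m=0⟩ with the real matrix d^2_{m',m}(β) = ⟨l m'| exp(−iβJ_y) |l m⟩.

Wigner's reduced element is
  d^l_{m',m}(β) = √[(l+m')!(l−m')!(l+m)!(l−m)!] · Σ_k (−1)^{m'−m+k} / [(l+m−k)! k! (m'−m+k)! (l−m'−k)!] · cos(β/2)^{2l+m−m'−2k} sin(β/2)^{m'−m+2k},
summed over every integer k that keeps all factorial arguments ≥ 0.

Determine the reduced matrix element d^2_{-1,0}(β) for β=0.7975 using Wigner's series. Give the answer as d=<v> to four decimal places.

d=0.6122

d^2_{-1,0}(β=0.7975) via Wigner's sum:
Half-angle: c=0.921547, s=0.388267. N=√(1·6·2·2)=4.898979
The bounds max(0,m−m')=1 and min(l+m,l−m')=2 give 2 terms
  k=1: (−1)^0·4.8990/(2)·0.9215^3·0.3883^1 = +0.744318
  k=2: (−1)^1·4.8990/(2)·0.9215^1·0.3883^3 = -0.132125
d^2_{-1,0}(0.7975) = +0.744318 -0.132125 = +0.612193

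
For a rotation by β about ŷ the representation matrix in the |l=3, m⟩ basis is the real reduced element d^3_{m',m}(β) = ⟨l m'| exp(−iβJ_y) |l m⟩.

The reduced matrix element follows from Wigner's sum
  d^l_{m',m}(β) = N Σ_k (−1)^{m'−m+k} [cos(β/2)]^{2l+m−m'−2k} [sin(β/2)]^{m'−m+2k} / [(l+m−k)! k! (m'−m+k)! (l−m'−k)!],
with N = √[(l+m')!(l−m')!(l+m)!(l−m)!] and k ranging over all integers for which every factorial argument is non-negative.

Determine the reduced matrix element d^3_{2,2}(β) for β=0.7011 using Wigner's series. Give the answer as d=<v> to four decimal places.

d^3_{2,2}(β=0.7011) via Wigner's sum:
Half-angle: c=0.939184, s=0.343414. N=√(120·1·120·1)=120.000000
k∈{0,1} keeps every argument non-negative
  k=0: (−1)^0·120.0000/(120)·0.9392^6·0.3434^0 = +0.686284
  k=1: (−1)^1·120.0000/(24)·0.9392^4·0.3434^2 = -0.458786
d^3_{2,2}(0.7011) = +0.686284 -0.458786 = +0.227499

d=0.2275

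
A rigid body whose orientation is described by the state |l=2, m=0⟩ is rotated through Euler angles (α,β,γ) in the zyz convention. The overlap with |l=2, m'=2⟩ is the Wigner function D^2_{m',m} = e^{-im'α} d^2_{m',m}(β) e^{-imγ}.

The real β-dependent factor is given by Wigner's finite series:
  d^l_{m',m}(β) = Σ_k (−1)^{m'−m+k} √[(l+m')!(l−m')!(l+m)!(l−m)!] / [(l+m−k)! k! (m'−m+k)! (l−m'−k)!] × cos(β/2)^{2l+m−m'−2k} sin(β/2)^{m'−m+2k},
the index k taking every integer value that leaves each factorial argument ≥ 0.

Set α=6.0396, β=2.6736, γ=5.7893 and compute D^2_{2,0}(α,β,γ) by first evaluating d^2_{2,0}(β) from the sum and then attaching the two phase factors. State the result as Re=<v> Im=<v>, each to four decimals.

Split into d^2_{2,0}(β=2.6736) × two z-phases.
With c≡cos(β/2)=0.231867 and s≡sin(β/2)=0.972748, N=[24·1·2·2]^{1/2}=9.797959
k∈{0} keeps every argument non-negative
  k=0: (−1)^2·9.7980/(4)·0.2319^2·0.9727^2 = +0.124610
d^2_{2,0}(2.6736) = +0.124610
D = (+0.883661+0.468128i)·(+0.124610)·(+1.000000+0.000000i) = +0.110113+0.058333i

Re=0.1101 Im=0.0583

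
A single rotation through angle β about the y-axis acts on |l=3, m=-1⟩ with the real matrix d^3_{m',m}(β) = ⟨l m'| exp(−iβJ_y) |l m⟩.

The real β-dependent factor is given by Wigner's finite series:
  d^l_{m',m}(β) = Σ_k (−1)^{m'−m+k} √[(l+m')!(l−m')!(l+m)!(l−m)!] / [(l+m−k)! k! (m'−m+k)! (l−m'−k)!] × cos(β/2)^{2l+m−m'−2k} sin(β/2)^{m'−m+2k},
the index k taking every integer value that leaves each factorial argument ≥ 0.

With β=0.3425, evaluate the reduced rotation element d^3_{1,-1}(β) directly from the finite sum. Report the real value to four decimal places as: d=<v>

d^3_{1,-1}(β=0.3425) via Wigner's sum:
Half-angle: c=0.985373, s=0.170414. N=√(24·2·2·24)=48.000000
The bounds max(0,m−m')=0 and min(l+m,l−m')=2 give 3 terms
  k=0: (−1)^2·48.0000/(8)·0.9854^4·0.1704^2 = +0.164272
  k=1: (−1)^3·48.0000/(6)·0.9854^2·0.1704^4 = -0.006551
  k=2: (−1)^4·48.0000/(48)·0.9854^0·0.1704^6 = +0.000024
d^3_{1,-1}(0.3425) = +0.164272 -0.006551 +0.000024 = +0.157746

d=0.1577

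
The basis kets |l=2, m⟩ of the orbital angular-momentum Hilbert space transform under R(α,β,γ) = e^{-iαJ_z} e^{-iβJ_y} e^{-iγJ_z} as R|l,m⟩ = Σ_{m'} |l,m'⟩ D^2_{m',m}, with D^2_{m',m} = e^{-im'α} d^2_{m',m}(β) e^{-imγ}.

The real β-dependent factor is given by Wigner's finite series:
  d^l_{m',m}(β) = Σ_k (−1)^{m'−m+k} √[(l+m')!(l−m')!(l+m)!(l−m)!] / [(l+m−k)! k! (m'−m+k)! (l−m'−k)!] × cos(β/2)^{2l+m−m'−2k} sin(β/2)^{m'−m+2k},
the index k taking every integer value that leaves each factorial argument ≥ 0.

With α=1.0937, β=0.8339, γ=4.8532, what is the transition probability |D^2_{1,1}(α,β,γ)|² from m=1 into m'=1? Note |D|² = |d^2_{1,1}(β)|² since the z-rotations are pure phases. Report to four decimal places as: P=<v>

P=0.0827

D^2_{1,1}(1.0937,0.8339,4.8532) = e^{-i·1·1.0937}·d^2_{1,1}(0.8339)·e^{-i·1·4.8532}. Compute d first:
Half-angle: c=0.914328, s=0.404974. N=√(6·1·6·1)=6.000000
The bounds max(0,m−m')=0 and min(l+m,l−m')=1 give 2 terms
  k=0: (−1)^0·6.0000/(6)·0.9143^4·0.4050^0 = +0.698890
  k=1: (−1)^1·6.0000/(2)·0.9143^2·0.4050^2 = -0.411319
d^2_{1,1}(0.8339) = +0.698890 -0.411319 = +0.287571
|D^2_{1,1}|² = |d^2_{1,1}(β)|² = (+0.287571)² = 0.082697 (the z-rotation phases have unit modulus)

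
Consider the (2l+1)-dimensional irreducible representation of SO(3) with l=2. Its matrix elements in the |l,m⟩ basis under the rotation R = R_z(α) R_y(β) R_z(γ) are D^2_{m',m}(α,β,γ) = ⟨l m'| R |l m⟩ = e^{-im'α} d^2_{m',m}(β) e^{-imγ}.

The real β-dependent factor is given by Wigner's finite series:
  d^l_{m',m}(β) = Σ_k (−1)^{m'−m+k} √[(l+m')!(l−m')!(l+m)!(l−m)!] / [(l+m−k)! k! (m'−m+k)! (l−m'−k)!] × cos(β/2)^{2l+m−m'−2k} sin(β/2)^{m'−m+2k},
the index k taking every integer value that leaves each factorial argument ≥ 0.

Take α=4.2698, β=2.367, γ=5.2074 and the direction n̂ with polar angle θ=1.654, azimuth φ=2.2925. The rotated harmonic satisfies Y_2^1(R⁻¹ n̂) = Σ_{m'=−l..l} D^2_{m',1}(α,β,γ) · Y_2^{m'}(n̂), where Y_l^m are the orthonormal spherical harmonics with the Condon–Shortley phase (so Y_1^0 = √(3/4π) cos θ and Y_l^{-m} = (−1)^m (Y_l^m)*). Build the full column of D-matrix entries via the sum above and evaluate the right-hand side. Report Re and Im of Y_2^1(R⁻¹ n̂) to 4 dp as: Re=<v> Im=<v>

Need the full column D^2_{m',1} for m'=−2..2 at α=4.2698, β=2.367, γ=5.2074.
cos(β/2)=0.377686, sin(β/2)=0.925934
d^2_{-2,1}: single k=3 term ⇒ +0.599654;  D = -0.588794-0.113608i
d^2_{-1,1}: k∈[2..3] ⇒ +0.366896 -0.735054 = -0.368158;  D = -0.217848+0.296787i
d^2_{0,1}: k∈[1..2] ⇒ +0.122194 -0.734423 = -0.612229;  D = -0.290834-0.538740i
d^2_{1,1}: k∈[0..1] ⇒ +0.020348 -0.366896 = -0.346548;  D = +0.346072-0.018158i
d^2_{2,1}: single k=0 term ⇒ -0.099771;  D = -0.037947+0.092273i
Y_2^{m'}(θ=1.654,φ=2.2925) and Σ D·Y over m':
  (-0.5888-0.1136i)·(-0.0487+0.3805i)  (-0.2178+0.2968i)·(+0.0423+0.0480i)  (-0.2908-0.5387i)·(-0.3089+0.0000i)  (+0.3461-0.0182i)·(-0.0423+0.0480i)  (-0.0379+0.0923i)·(-0.0487-0.3805i)
Y_2^1(R⁻¹ n̂) = +0.161487-0.022691i

Re=0.1615 Im=-0.0227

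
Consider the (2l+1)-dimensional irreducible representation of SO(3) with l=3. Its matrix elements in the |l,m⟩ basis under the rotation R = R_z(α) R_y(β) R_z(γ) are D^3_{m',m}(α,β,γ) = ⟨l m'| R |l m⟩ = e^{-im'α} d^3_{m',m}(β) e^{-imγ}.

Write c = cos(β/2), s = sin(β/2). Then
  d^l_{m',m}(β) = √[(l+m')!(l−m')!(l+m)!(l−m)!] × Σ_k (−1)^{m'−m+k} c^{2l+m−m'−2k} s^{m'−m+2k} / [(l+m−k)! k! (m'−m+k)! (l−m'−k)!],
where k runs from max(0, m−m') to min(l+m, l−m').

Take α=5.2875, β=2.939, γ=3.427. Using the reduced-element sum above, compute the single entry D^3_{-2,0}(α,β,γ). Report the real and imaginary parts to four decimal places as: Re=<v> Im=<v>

D^3_{-2,0}(5.2875,2.939,3.427) = e^{-i·-2·5.2875}·d^3_{-2,0}(2.939)·e^{-i·0·3.427}. Compute d first:
Half-angle: c=0.101123, s=0.994874. N=√(1·120·6·6)=65.726707
The bounds max(0,m−m')=2 and min(l+m,l−m')=3 give 2 terms
  k=2: (−1)^0·65.7267/(12)·0.1011^4·0.9949^2 = +0.000567
  k=3: (−1)^1·65.7267/(12)·0.1011^2·0.9949^4 = -0.054870
d^3_{-2,0}(2.939) = +0.000567 -0.054870 = -0.054303
D = (-0.408285-0.912855i)·(-0.054303)·(+1.000000+0.000000i) = +0.022171+0.049571i

Re=0.0222 Im=0.0496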